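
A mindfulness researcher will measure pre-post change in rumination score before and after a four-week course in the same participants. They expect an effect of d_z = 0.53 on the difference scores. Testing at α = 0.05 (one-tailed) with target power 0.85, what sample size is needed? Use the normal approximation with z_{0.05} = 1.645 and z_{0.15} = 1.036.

n = 26 pairs

For a paired (one-sample on differences) test: n = ((z_{α} + z_β) / d)².
z_{α} + z_β = 1.645 + 1.036 = 2.681.
n = (2.681 / 0.53)² = 5.058² = 25.59.
Round up.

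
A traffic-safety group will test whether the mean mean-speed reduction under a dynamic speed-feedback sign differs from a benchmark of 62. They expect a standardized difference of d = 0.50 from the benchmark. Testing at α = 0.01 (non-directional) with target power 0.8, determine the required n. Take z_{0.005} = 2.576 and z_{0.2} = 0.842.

For a one-sample test: n = ((z_{α/2} + z_β) / d)².
z_{α/2} + z_β = 2.576 + 0.842 = 3.418.
n = (3.418 / 0.50)² = 6.836² = 46.73.
Round up.

n = 47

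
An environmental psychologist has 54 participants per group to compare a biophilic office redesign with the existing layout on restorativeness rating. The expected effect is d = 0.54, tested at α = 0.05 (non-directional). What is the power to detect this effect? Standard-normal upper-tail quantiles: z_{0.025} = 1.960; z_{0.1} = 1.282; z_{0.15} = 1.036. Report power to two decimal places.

power ≈ 0.80

For two equal groups, power = Φ(d·√(n/2) − z_{α/2}).
d·√(n/2) = 0.54 × √(54/2) = 0.54 × 5.196 = 2.806.
z_β = 2.806 − 1.960 = 0.846.
Power = Φ(0.846) = 0.801.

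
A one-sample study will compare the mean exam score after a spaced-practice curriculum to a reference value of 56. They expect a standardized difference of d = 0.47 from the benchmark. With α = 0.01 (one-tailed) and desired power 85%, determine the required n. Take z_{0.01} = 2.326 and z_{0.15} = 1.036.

n = 52

For a one-sample test: n = ((z_{α} + z_β) / d)².
z_{α} + z_β = 2.326 + 1.036 = 3.362.
n = (3.362 / 0.47)² = 7.153² = 51.17.
Round up.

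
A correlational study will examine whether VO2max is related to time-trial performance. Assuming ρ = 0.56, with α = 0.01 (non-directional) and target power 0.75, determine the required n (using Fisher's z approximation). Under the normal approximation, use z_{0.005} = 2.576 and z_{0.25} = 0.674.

n = 30

Fisher's z: C = ½·ln((1+r)/(1−r)) = ½·ln(3.5455) = 0.6328.
n = ((z_{α/2} + z_β)/C)² + 3.
(2.576 + 0.674) / 0.6328 = 3.250 / 0.6328 = 5.136.
n = 5.136² + 3 = 26.38 + 3 = 29.4.
Round up.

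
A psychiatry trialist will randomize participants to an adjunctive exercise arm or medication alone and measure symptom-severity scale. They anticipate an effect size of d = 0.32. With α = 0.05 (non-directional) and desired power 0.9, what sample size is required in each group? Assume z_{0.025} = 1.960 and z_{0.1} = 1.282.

n = 206 per group

For two independent groups with equal n: n = 2·((z_{α/2} + z_β) / d)².
z_{α/2} + z_β = 1.960 + 1.282 = 3.242.
n = 2 × (3.242 / 0.32)² = 2 × 10.131² = 2 × 102.64 = 205.3.
Round up to the next whole participant.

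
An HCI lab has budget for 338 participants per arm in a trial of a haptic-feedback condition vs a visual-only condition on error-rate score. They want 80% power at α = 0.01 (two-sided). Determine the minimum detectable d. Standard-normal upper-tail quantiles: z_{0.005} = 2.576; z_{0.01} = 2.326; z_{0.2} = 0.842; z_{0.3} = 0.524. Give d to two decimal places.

For two independent groups of n = 338 each: d_min = (z_{α/2} + z_β)·√(2/n).
z-sum = 2.576 + 0.842 = 3.418.
d_min = 3.418 × √(2/338) = 3.418 × 0.0769 = 0.263.

d_min ≈ 0.26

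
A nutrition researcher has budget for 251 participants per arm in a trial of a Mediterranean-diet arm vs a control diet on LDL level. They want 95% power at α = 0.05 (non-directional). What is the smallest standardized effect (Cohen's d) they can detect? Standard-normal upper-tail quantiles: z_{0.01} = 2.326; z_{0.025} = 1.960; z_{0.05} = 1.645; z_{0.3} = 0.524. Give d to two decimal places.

For two independent groups of n = 251 each: d_min = (z_{α/2} + z_β)·√(2/n).
z-sum = 1.960 + 1.645 = 3.605.
d_min = 3.605 × √(2/251) = 3.605 × 0.0893 = 0.322.

d_min ≈ 0.32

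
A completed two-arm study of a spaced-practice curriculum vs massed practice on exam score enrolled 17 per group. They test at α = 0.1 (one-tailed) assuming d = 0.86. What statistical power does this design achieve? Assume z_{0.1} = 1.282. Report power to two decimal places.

power ≈ 0.89

For two equal groups, power = Φ(d·√(n/2) − z_{α}).
d·√(n/2) = 0.86 × √(17/2) = 0.86 × 2.915 = 2.507.
z_β = 2.507 − 1.282 = 1.225.
Power = Φ(1.225) = 0.890.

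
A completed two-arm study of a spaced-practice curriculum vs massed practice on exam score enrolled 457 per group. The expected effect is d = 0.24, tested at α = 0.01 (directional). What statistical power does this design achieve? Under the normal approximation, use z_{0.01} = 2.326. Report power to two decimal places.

For two equal groups, power = Φ(d·√(n/2) − z_{α}).
d·√(n/2) = 0.24 × √(457/2) = 0.24 × 15.116 = 3.628.
z_β = 3.628 − 2.326 = 1.302.
Power = Φ(1.302) = 0.904.

power ≈ 0.90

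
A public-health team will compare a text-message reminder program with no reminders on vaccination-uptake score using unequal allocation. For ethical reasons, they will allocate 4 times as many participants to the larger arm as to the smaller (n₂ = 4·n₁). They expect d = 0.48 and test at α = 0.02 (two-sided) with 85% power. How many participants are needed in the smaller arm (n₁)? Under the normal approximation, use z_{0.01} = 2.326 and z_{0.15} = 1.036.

n₁ = 62

With allocation ratio k = n₂/n₁ = 4, Var(x̄₁−x̄₂) = σ²(1/n₁ + 1/(k·n₁)) = σ²·(k+1)/(k·n₁).
So n₁ = (1 + 1/k)·((z_{α/2} + z_β)/d)² = 1.250 × (3.362/0.48)².
n₁ = 1.250 × 49.06 = 61.3.
Round up: n₁ = 62, giving n₂ = 4 × 62 = 248.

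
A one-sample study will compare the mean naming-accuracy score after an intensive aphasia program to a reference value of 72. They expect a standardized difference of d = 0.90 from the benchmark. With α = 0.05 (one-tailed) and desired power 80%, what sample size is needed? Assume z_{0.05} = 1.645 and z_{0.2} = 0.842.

For a one-sample test: n = ((z_{α} + z_β) / d)².
z_{α} + z_β = 1.645 + 0.842 = 2.487.
n = (2.487 / 0.90)² = 2.763² = 7.64.
Round up.

n = 8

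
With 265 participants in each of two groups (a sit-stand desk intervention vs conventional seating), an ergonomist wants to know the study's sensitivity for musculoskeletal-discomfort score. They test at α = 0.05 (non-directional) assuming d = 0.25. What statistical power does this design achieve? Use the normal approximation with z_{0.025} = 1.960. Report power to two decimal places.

power ≈ 0.82

For two equal groups, power = Φ(d·√(n/2) − z_{α/2}).
d·√(n/2) = 0.25 × √(265/2) = 0.25 × 11.511 = 2.878.
z_β = 2.878 − 1.960 = 0.918.
Power = Φ(0.918) = 0.821.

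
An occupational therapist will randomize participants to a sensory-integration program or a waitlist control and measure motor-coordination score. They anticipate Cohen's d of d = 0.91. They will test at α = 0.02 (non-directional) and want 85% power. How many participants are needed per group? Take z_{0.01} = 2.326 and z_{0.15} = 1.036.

For two independent groups with equal n: n = 2·((z_{α/2} + z_β) / d)².
z_{α/2} + z_β = 2.326 + 1.036 = 3.362.
n = 2 × (3.362 / 0.91)² = 2 × 3.695² = 2 × 13.65 = 27.3.
Round up to the next whole participant.

n = 28 per group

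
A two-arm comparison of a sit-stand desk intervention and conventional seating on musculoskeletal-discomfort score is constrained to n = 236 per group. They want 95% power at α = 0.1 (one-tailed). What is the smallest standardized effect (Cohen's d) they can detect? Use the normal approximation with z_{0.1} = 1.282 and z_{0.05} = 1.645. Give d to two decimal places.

d_min ≈ 0.27

For two independent groups of n = 236 each: d_min = (z_{α} + z_β)·√(2/n).
z-sum = 1.282 + 1.645 = 2.927.
d_min = 2.927 × √(2/236) = 2.927 × 0.0921 = 0.269.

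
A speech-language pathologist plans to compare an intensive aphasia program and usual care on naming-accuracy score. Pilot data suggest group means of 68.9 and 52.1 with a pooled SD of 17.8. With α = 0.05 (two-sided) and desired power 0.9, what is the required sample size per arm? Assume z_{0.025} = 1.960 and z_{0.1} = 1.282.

n = 24 per group

Cohen's d = |M₁ − M₂| / SD_pooled = |68.9 − 52.1| / 17.8 = 16.8 / 17.8 = 0.944.
For two independent groups with equal n: n = 2·((z_{α/2} + z_β) / d)².
z_{α/2} + z_β = 1.960 + 1.282 = 3.242.
n = 2 × (3.242 / 0.944)² = 2 × 3.434² = 2 × 11.79 = 23.6.
Round up to the next whole participant.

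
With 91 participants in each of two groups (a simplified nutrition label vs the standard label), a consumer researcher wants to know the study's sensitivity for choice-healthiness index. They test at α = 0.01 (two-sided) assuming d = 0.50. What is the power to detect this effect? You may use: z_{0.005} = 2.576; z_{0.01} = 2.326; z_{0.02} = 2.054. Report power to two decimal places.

power ≈ 0.79

For two equal groups, power = Φ(d·√(n/2) − z_{α/2}).
d·√(n/2) = 0.50 × √(91/2) = 0.50 × 6.745 = 3.373.
z_β = 3.373 − 2.576 = 0.797.
Power = Φ(0.797) = 0.787.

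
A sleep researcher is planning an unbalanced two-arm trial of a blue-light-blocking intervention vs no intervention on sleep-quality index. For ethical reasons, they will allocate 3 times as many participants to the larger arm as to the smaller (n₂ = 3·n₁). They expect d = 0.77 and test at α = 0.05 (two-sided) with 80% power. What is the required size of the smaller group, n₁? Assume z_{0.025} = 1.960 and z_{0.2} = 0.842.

n₁ = 18

With allocation ratio k = n₂/n₁ = 3, Var(x̄₁−x̄₂) = σ²(1/n₁ + 1/(k·n₁)) = σ²·(k+1)/(k·n₁).
So n₁ = (1 + 1/k)·((z_{α/2} + z_β)/d)² = 1.333 × (2.802/0.77)².
n₁ = 1.333 × 13.24 = 17.7.
Round up: n₁ = 18, giving n₂ = 3 × 18 = 54.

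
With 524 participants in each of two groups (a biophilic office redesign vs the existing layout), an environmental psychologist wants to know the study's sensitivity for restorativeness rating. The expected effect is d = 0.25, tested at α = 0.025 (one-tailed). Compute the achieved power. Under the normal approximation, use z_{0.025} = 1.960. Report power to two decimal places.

power ≈ 0.98

For two equal groups, power = Φ(d·√(n/2) − z_{α}).
d·√(n/2) = 0.25 × √(524/2) = 0.25 × 16.186 = 4.047.
z_β = 4.047 − 1.960 = 2.087.
Power = Φ(2.087) = 0.982.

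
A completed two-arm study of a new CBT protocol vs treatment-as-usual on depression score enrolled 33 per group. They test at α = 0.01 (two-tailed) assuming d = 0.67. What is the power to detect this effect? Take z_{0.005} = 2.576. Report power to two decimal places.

For two equal groups, power = Φ(d·√(n/2) − z_{α/2}).
d·√(n/2) = 0.67 × √(33/2) = 0.67 × 4.062 = 2.722.
z_β = 2.722 − 2.576 = 0.146.
Power = Φ(0.146) = 0.558.

power ≈ 0.56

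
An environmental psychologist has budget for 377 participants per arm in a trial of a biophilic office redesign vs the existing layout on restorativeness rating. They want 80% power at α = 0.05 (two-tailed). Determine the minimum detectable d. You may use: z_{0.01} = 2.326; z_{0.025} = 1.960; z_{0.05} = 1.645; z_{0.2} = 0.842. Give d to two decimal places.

For two independent groups of n = 377 each: d_min = (z_{α/2} + z_β)·√(2/n).
z-sum = 1.960 + 0.842 = 2.802.
d_min = 2.802 × √(2/377) = 2.802 × 0.0728 = 0.204.

d_min ≈ 0.20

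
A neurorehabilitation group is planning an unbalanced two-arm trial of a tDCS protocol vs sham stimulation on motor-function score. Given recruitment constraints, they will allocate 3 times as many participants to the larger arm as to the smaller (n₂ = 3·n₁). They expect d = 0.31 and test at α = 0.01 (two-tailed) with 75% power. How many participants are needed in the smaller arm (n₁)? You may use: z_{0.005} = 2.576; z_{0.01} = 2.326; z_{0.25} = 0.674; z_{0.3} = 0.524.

n₁ = 147

With allocation ratio k = n₂/n₁ = 3, Var(x̄₁−x̄₂) = σ²(1/n₁ + 1/(k·n₁)) = σ²·(k+1)/(k·n₁).
So n₁ = (1 + 1/k)·((z_{α/2} + z_β)/d)² = 1.333 × (3.250/0.31)².
n₁ = 1.333 × 109.91 = 146.5.
Round up: n₁ = 147, giving n₂ = 3 × 147 = 441.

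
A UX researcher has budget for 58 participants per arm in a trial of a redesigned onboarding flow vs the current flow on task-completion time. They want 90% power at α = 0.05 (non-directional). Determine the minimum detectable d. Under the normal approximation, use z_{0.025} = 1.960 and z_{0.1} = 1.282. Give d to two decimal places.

d_min ≈ 0.60

For two independent groups of n = 58 each: d_min = (z_{α/2} + z_β)·√(2/n).
z-sum = 1.960 + 1.282 = 3.242.
d_min = 3.242 × √(2/58) = 3.242 × 0.1857 = 0.602.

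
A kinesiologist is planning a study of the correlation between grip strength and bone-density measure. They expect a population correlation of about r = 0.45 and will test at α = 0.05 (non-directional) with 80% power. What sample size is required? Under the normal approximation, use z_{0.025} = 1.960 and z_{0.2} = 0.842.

Fisher's z: C = ½·ln((1+r)/(1−r)) = ½·ln(2.6364) = 0.4847.
n = ((z_{α/2} + z_β)/C)² + 3.
(1.960 + 0.842) / 0.4847 = 2.802 / 0.4847 = 5.781.
n = 5.781² + 3 = 33.42 + 3 = 36.4.
Round up.

n = 37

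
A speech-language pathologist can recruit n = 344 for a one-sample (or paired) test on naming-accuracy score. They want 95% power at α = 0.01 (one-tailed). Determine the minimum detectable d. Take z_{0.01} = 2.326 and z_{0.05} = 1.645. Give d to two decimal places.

d_min ≈ 0.21

For a single sample (or paired design) of n = 344: d_min = (z_{α} + z_β)/√n.
z-sum = 2.326 + 1.645 = 3.971.
d_min = 3.971 / √344 = 3.971 / 18.547 = 0.214.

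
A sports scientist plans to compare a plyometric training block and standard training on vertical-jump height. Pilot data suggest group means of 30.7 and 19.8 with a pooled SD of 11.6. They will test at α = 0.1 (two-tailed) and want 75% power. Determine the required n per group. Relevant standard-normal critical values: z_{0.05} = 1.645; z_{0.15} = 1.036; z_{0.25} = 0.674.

Cohen's d = |M₁ − M₂| / SD_pooled = |30.7 − 19.8| / 11.6 = 10.9 / 11.6 = 0.940.
For two independent groups with equal n: n = 2·((z_{α/2} + z_β) / d)².
z_{α/2} + z_β = 1.645 + 0.674 = 2.319.
n = 2 × (2.319 / 0.940)² = 2 × 2.467² = 2 × 6.09 = 12.2.
Round up to the next whole participant.

n = 13 per group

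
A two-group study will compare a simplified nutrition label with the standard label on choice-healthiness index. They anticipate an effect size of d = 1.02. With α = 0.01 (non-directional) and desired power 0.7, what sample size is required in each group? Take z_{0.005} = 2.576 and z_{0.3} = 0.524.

n = 19 per group

For two independent groups with equal n: n = 2·((z_{α/2} + z_β) / d)².
z_{α/2} + z_β = 2.576 + 0.524 = 3.100.
n = 2 × (3.100 / 1.02)² = 2 × 3.039² = 2 × 9.24 = 18.5.
Round up to the next whole participant.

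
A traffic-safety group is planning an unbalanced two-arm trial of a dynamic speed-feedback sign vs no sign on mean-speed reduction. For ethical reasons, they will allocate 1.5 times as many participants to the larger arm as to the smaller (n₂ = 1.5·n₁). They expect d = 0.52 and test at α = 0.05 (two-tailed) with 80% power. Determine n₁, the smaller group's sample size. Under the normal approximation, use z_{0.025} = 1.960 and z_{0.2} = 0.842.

With allocation ratio k = n₂/n₁ = 1.5, Var(x̄₁−x̄₂) = σ²(1/n₁ + 1/(k·n₁)) = σ²·(k+1)/(k·n₁).
So n₁ = (1 + 1/k)·((z_{α/2} + z_β)/d)² = 1.667 × (2.802/0.52)².
n₁ = 1.667 × 29.04 = 48.4.
Round up: n₁ = 49, giving n₂ = ⌈1.5 × 49⌉ = ⌈73.5⌉ = 74.

n₁ = 49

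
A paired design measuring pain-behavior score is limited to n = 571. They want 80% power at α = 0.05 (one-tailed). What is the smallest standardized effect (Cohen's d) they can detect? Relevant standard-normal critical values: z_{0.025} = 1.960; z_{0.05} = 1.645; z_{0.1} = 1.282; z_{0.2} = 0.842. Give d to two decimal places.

d_min ≈ 0.10

For a single sample (or paired design) of n = 571: d_min = (z_{α} + z_β)/√n.
z-sum = 1.645 + 0.842 = 2.487.
d_min = 2.487 / √571 = 2.487 / 23.896 = 0.104.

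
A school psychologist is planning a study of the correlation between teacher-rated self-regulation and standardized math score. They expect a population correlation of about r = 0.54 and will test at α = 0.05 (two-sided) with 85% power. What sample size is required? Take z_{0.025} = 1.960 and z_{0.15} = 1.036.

Fisher's z: C = ½·ln((1+r)/(1−r)) = ½·ln(3.3478) = 0.6042.
n = ((z_{α/2} + z_β)/C)² + 3.
(1.960 + 1.036) / 0.6042 = 2.996 / 0.6042 = 4.959.
n = 4.959² + 3 = 24.59 + 3 = 27.6.
Round up.

n = 28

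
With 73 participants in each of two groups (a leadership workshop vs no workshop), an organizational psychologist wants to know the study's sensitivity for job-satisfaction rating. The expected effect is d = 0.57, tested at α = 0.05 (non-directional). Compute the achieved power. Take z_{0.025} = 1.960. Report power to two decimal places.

For two equal groups, power = Φ(d·√(n/2) − z_{α/2}).
d·√(n/2) = 0.57 × √(73/2) = 0.57 × 6.042 = 3.444.
z_β = 3.444 − 1.960 = 1.484.
Power = Φ(1.484) = 0.931.

power ≈ 0.93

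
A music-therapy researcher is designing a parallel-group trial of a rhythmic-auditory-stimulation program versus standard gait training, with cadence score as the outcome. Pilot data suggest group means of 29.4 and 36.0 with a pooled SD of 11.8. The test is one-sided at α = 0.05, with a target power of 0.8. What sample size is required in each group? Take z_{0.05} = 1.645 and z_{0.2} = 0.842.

n = 40 per group

Cohen's d = |M₁ − M₂| / SD_pooled = |29.4 − 36.0| / 11.8 = 6.6 / 11.8 = 0.559.
For two independent groups with equal n: n = 2·((z_{α} + z_β) / d)².
z_{α} + z_β = 1.645 + 0.842 = 2.487.
n = 2 × (2.487 / 0.559)² = 2 × 4.449² = 2 × 19.79 = 39.6.
Round up to the next whole participant.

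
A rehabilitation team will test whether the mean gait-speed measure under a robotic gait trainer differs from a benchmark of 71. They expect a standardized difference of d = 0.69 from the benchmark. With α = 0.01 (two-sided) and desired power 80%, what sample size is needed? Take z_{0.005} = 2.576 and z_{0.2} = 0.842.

For a one-sample test: n = ((z_{α/2} + z_β) / d)².
z_{α/2} + z_β = 2.576 + 0.842 = 3.418.
n = (3.418 / 0.69)² = 4.954² = 24.54.
Round up.

n = 25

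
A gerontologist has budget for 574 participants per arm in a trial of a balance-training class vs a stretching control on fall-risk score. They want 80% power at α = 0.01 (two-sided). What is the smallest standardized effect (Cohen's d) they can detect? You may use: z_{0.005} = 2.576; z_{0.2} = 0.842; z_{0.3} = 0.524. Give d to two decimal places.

For two independent groups of n = 574 each: d_min = (z_{α/2} + z_β)·√(2/n).
z-sum = 2.576 + 0.842 = 3.418.
d_min = 3.418 × √(2/574) = 3.418 × 0.0590 = 0.202.

d_min ≈ 0.20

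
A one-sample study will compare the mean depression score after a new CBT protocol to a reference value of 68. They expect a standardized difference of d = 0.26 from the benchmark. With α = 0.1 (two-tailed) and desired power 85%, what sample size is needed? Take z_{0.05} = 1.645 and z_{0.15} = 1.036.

For a one-sample test: n = ((z_{α/2} + z_β) / d)².
z_{α/2} + z_β = 1.645 + 1.036 = 2.681.
n = (2.681 / 0.26)² = 10.312² = 106.33.
Round up.

n = 107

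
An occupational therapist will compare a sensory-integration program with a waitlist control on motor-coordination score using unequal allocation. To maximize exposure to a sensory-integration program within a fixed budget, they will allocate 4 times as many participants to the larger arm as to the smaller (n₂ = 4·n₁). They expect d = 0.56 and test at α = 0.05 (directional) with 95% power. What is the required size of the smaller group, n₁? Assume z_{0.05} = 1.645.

With allocation ratio k = n₂/n₁ = 4, Var(x̄₁−x̄₂) = σ²(1/n₁ + 1/(k·n₁)) = σ²·(k+1)/(k·n₁).
So n₁ = (1 + 1/k)·((z_{α} + z_β)/d)² = 1.250 × (3.290/0.56)².
n₁ = 1.250 × 34.52 = 43.1.
Round up: n₁ = 44, giving n₂ = 4 × 44 = 176.

n₁ = 44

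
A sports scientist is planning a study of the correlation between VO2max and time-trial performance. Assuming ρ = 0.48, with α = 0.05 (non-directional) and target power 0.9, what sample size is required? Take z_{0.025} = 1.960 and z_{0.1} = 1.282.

n = 42

Fisher's z: C = ½·ln((1+r)/(1−r)) = ½·ln(2.8462) = 0.5230.
n = ((z_{α/2} + z_β)/C)² + 3.
(1.960 + 1.282) / 0.5230 = 3.242 / 0.5230 = 6.199.
n = 6.199² + 3 = 38.43 + 3 = 41.4.
Round up.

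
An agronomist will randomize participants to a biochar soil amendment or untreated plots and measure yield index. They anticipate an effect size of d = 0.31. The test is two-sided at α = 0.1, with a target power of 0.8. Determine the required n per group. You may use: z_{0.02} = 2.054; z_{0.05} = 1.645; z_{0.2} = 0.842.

n = 129 per group

For two independent groups with equal n: n = 2·((z_{α/2} + z_β) / d)².
z_{α/2} + z_β = 1.645 + 0.842 = 2.487.
n = 2 × (2.487 / 0.31)² = 2 × 8.023² = 2 × 64.36 = 128.7.
Round up to the next whole participant.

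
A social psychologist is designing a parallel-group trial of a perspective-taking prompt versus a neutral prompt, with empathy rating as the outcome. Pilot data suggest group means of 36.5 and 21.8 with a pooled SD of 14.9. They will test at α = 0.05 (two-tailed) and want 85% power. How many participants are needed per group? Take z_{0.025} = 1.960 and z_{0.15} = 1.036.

n = 19 per group

Cohen's d = |M₁ − M₂| / SD_pooled = |36.5 − 21.8| / 14.9 = 14.7 / 14.9 = 0.987.
For two independent groups with equal n: n = 2·((z_{α/2} + z_β) / d)².
z_{α/2} + z_β = 1.960 + 1.036 = 2.996.
n = 2 × (2.996 / 0.987)² = 2 × 3.035² = 2 × 9.21 = 18.4.
Round up to the next whole participant.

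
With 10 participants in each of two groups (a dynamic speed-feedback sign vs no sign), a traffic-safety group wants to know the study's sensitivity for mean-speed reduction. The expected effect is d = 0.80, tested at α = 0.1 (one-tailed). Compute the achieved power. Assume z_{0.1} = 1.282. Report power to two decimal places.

For two equal groups, power = Φ(d·√(n/2) − z_{α}).
d·√(n/2) = 0.80 × √(10/2) = 0.80 × 2.236 = 1.789.
z_β = 1.789 − 1.282 = 0.507.
Power = Φ(0.507) = 0.694.

power ≈ 0.69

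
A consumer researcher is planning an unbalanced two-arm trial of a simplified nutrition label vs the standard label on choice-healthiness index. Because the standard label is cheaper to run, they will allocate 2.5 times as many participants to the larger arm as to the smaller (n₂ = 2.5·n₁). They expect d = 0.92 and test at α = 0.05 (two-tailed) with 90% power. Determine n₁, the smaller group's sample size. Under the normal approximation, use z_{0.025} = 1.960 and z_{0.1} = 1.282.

With allocation ratio k = n₂/n₁ = 2.5, Var(x̄₁−x̄₂) = σ²(1/n₁ + 1/(k·n₁)) = σ²·(k+1)/(k·n₁).
So n₁ = (1 + 1/k)·((z_{α/2} + z_β)/d)² = 1.400 × (3.242/0.92)².
n₁ = 1.400 × 12.42 = 17.4.
Round up: n₁ = 18, giving n₂ = 2.5 × 18 = 45.

n₁ = 18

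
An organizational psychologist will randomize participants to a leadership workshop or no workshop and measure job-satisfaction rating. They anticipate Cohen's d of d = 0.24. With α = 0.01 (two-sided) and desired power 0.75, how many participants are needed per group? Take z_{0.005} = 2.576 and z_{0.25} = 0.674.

For two independent groups with equal n: n = 2·((z_{α/2} + z_β) / d)².
z_{α/2} + z_β = 2.576 + 0.674 = 3.250.
n = 2 × (3.250 / 0.24)² = 2 × 13.542² = 2 × 183.38 = 366.8.
Round up to the next whole participant.

n = 367 per group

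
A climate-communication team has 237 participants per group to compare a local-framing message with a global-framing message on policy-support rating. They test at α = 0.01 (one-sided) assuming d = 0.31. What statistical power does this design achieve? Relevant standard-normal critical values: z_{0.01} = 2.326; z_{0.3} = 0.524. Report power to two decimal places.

power ≈ 0.85

For two equal groups, power = Φ(d·√(n/2) − z_{α}).
d·√(n/2) = 0.31 × √(237/2) = 0.31 × 10.886 = 3.375.
z_β = 3.375 − 2.326 = 1.049.
Power = Φ(1.049) = 0.853.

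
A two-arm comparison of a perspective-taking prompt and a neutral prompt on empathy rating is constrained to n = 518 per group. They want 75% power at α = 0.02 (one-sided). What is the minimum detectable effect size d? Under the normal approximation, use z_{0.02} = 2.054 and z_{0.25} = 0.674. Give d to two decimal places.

For two independent groups of n = 518 each: d_min = (z_{α} + z_β)·√(2/n).
z-sum = 2.054 + 0.674 = 2.728.
d_min = 2.728 × √(2/518) = 2.728 × 0.0621 = 0.170.

d_min ≈ 0.17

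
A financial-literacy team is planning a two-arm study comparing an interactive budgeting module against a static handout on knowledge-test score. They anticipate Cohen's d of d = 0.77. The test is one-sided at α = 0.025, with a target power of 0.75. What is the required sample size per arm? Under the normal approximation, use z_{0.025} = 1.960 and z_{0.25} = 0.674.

n = 24 per group

For two independent groups with equal n: n = 2·((z_{α} + z_β) / d)².
z_{α} + z_β = 1.960 + 0.674 = 2.634.
n = 2 × (2.634 / 0.77)² = 2 × 3.421² = 2 × 11.70 = 23.4.
Round up to the next whole participant.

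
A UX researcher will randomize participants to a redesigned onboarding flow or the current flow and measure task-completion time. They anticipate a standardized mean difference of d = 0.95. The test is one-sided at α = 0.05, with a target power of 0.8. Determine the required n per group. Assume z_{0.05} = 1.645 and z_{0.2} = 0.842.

n = 14 per group

For two independent groups with equal n: n = 2·((z_{α} + z_β) / d)².
z_{α} + z_β = 1.645 + 0.842 = 2.487.
n = 2 × (2.487 / 0.95)² = 2 × 2.618² = 2 × 6.85 = 13.7.
Round up to the next whole participant.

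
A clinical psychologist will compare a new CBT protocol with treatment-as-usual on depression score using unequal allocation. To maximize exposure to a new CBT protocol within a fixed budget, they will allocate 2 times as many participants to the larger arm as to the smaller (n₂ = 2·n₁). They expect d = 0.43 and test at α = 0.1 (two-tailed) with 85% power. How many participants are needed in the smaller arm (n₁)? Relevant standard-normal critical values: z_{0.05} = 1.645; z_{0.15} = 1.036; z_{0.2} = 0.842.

With allocation ratio k = n₂/n₁ = 2, Var(x̄₁−x̄₂) = σ²(1/n₁ + 1/(k·n₁)) = σ²·(k+1)/(k·n₁).
So n₁ = (1 + 1/k)·((z_{α/2} + z_β)/d)² = 1.500 × (2.681/0.43)².
n₁ = 1.500 × 38.87 = 58.3.
Round up: n₁ = 59, giving n₂ = 2 × 59 = 118.

n₁ = 59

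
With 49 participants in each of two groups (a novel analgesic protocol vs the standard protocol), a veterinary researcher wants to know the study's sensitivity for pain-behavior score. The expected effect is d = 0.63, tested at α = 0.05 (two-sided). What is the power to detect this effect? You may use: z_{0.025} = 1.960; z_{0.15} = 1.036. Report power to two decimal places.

power ≈ 0.88

For two equal groups, power = Φ(d·√(n/2) − z_{α/2}).
d·√(n/2) = 0.63 × √(49/2) = 0.63 × 4.950 = 3.118.
z_β = 3.118 − 1.960 = 1.158.
Power = Φ(1.158) = 0.877.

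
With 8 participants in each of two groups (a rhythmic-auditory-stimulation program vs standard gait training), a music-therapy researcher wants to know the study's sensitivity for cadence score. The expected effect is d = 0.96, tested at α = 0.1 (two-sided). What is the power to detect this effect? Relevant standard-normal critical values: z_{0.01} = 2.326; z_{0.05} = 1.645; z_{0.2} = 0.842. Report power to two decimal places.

For two equal groups, power = Φ(d·√(n/2) − z_{α/2}).
d·√(n/2) = 0.96 × √(8/2) = 0.96 × 2.000 = 1.920.
z_β = 1.920 − 1.645 = 0.275.
Power = Φ(0.275) = 0.608.

power ≈ 0.61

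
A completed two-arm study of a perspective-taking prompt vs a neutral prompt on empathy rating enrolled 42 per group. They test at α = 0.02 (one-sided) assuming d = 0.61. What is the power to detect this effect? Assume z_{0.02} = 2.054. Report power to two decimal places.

For two equal groups, power = Φ(d·√(n/2) − z_{α}).
d·√(n/2) = 0.61 × √(42/2) = 0.61 × 4.583 = 2.795.
z_β = 2.795 − 2.054 = 0.741.
Power = Φ(0.741) = 0.771.

power ≈ 0.77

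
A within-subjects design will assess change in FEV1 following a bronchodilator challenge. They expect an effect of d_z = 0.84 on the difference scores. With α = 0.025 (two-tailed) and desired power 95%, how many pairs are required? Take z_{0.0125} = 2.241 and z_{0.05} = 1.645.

For a paired (one-sample on differences) test: n = ((z_{α/2} + z_β) / d)².
z_{α/2} + z_β = 2.241 + 1.645 = 3.886.
n = (3.886 / 0.84)² = 4.626² = 21.40.
Round up.

n = 22 pairs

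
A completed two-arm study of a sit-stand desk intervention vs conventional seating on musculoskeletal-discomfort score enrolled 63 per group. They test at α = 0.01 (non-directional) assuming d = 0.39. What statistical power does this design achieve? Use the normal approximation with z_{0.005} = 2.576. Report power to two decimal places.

For two equal groups, power = Φ(d·√(n/2) − z_{α/2}).
d·√(n/2) = 0.39 × √(63/2) = 0.39 × 5.612 = 2.189.
z_β = 2.189 − 2.576 = -0.387.
Power = Φ(-0.387) = 0.349.

power ≈ 0.35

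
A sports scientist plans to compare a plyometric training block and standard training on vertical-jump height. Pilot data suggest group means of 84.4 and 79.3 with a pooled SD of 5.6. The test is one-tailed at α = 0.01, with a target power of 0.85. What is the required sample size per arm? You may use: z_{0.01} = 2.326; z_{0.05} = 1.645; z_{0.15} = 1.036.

n = 28 per group

Cohen's d = |M₁ − M₂| / SD_pooled = |84.4 − 79.3| / 5.6 = 5.1 / 5.6 = 0.911.
For two independent groups with equal n: n = 2·((z_{α} + z_β) / d)².
z_{α} + z_β = 2.326 + 1.036 = 3.362.
n = 2 × (3.362 / 0.911)² = 2 × 3.690² = 2 × 13.62 = 27.2.
Round up to the next whole participant.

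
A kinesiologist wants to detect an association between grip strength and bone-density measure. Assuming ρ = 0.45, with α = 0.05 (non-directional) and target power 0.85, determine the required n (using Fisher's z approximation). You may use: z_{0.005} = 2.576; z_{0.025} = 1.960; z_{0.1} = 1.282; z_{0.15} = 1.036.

n = 42

Fisher's z: C = ½·ln((1+r)/(1−r)) = ½·ln(2.6364) = 0.4847.
n = ((z_{α/2} + z_β)/C)² + 3.
(1.960 + 1.036) / 0.4847 = 2.996 / 0.4847 = 6.181.
n = 6.181² + 3 = 38.21 + 3 = 41.2.
Round up.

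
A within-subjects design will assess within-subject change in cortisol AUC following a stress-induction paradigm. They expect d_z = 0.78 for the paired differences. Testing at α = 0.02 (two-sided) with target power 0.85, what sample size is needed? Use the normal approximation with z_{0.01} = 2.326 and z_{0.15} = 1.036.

n = 19 pairs

For a paired (one-sample on differences) test: n = ((z_{α/2} + z_β) / d)².
z_{α/2} + z_β = 2.326 + 1.036 = 3.362.
n = (3.362 / 0.78)² = 4.310² = 18.58.
Round up.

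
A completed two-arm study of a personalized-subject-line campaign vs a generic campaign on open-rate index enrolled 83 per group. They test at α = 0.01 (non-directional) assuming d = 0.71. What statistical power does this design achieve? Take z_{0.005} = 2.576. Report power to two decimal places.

For two equal groups, power = Φ(d·√(n/2) − z_{α/2}).
d·√(n/2) = 0.71 × √(83/2) = 0.71 × 6.442 = 4.574.
z_β = 4.574 − 2.576 = 1.998.
Power = Φ(1.998) = 0.977.

power ≈ 0.98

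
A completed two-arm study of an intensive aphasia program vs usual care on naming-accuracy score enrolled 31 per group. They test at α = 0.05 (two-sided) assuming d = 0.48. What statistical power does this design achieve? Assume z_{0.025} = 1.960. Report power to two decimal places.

For two equal groups, power = Φ(d·√(n/2) − z_{α/2}).
d·√(n/2) = 0.48 × √(31/2) = 0.48 × 3.937 = 1.890.
z_β = 1.890 − 1.960 = -0.070.
Power = Φ(-0.070) = 0.472.

power ≈ 0.47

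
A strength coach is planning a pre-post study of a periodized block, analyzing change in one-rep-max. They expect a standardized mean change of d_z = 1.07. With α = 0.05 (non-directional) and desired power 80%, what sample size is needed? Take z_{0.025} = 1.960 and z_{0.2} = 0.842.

n = 7 pairs

For a paired (one-sample on differences) test: n = ((z_{α/2} + z_β) / d)².
z_{α/2} + z_β = 1.960 + 0.842 = 2.802.
n = (2.802 / 1.07)² = 2.619² = 6.86.
Round up.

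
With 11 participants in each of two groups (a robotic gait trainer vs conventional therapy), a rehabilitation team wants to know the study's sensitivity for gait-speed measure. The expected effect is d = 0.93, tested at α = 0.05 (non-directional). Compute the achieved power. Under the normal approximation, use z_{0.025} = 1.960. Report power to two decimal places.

For two equal groups, power = Φ(d·√(n/2) − z_{α/2}).
d·√(n/2) = 0.93 × √(11/2) = 0.93 × 2.345 = 2.181.
z_β = 2.181 − 1.960 = 0.221.
Power = Φ(0.221) = 0.587.

power ≈ 0.59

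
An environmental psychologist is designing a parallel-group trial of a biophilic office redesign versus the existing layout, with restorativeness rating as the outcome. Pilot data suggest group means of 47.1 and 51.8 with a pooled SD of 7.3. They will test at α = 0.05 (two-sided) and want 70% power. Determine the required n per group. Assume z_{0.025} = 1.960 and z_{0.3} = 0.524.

n = 30 per group

Cohen's d = |M₁ − M₂| / SD_pooled = |47.1 − 51.8| / 7.3 = 4.7 / 7.3 = 0.644.
For two independent groups with equal n: n = 2·((z_{α/2} + z_β) / d)².
z_{α/2} + z_β = 1.960 + 0.524 = 2.484.
n = 2 × (2.484 / 0.644)² = 2 × 3.857² = 2 × 14.88 = 29.8.
Round up to the next whole participant.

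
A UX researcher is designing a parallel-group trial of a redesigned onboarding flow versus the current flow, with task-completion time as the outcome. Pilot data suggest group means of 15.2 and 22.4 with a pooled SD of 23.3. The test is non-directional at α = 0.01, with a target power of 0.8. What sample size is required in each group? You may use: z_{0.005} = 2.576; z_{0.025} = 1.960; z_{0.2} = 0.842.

n = 245 per group

Cohen's d = |M₁ − M₂| / SD_pooled = |15.2 − 22.4| / 23.3 = 7.2 / 23.3 = 0.309.
For two independent groups with equal n: n = 2·((z_{α/2} + z_β) / d)².
z_{α/2} + z_β = 2.576 + 0.842 = 3.418.
n = 2 × (3.418 / 0.309)² = 2 × 11.061² = 2 × 122.36 = 244.7.
Round up to the next whole participant.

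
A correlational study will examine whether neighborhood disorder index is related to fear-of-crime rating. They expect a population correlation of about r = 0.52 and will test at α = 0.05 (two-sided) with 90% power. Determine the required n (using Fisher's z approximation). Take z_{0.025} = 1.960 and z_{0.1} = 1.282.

n = 35

Fisher's z: C = ½·ln((1+r)/(1−r)) = ½·ln(3.1667) = 0.5763.
n = ((z_{α/2} + z_β)/C)² + 3.
(1.960 + 1.282) / 0.5763 = 3.242 / 0.5763 = 5.626.
n = 5.626² + 3 = 31.65 + 3 = 34.6.
Round up.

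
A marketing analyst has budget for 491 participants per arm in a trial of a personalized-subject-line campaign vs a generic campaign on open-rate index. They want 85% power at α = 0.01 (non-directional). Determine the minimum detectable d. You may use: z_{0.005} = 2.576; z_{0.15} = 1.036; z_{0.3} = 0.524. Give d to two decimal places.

d_min ≈ 0.23

For two independent groups of n = 491 each: d_min = (z_{α/2} + z_β)·√(2/n).
z-sum = 2.576 + 1.036 = 3.612.
d_min = 3.612 × √(2/491) = 3.612 × 0.0638 = 0.231.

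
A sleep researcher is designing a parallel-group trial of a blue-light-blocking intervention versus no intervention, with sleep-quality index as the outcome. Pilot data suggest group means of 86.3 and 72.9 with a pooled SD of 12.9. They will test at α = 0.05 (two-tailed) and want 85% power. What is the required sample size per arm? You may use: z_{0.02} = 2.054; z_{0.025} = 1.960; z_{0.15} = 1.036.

n = 17 per group

Cohen's d = |M₁ − M₂| / SD_pooled = |86.3 − 72.9| / 12.9 = 13.4 / 12.9 = 1.039.
For two independent groups with equal n: n = 2·((z_{α/2} + z_β) / d)².
z_{α/2} + z_β = 1.960 + 1.036 = 2.996.
n = 2 × (2.996 / 1.039)² = 2 × 2.884² = 2 × 8.31 = 16.6.
Round up to the next whole participant.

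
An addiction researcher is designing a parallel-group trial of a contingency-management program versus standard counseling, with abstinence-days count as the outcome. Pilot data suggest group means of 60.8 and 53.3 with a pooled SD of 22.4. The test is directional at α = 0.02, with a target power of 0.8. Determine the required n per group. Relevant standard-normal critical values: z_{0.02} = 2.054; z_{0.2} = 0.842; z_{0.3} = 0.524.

Cohen's d = |M₁ − M₂| / SD_pooled = |60.8 − 53.3| / 22.4 = 7.5 / 22.4 = 0.335.
For two independent groups with equal n: n = 2·((z_{α} + z_β) / d)².
z_{α} + z_β = 2.054 + 0.842 = 2.896.
n = 2 × (2.896 / 0.335)² = 2 × 8.645² = 2 × 74.73 = 149.5.
Round up to the next whole participant.

n = 150 per group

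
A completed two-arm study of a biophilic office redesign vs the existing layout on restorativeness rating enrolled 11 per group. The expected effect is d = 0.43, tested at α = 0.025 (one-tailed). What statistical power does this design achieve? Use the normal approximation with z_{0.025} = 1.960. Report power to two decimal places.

power ≈ 0.17

For two equal groups, power = Φ(d·√(n/2) − z_{α}).
d·√(n/2) = 0.43 × √(11/2) = 0.43 × 2.345 = 1.008.
z_β = 1.008 − 1.960 = -0.952.
Power = Φ(-0.952) = 0.171.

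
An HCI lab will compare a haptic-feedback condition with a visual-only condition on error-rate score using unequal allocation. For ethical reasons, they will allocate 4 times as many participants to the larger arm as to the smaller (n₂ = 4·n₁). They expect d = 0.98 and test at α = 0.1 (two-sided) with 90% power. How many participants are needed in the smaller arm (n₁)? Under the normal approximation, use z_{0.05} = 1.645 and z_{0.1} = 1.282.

With allocation ratio k = n₂/n₁ = 4, Var(x̄₁−x̄₂) = σ²(1/n₁ + 1/(k·n₁)) = σ²·(k+1)/(k·n₁).
So n₁ = (1 + 1/k)·((z_{α/2} + z_β)/d)² = 1.250 × (2.927/0.98)².
n₁ = 1.250 × 8.92 = 11.2.
Round up: n₁ = 12, giving n₂ = 4 × 12 = 48.

n₁ = 12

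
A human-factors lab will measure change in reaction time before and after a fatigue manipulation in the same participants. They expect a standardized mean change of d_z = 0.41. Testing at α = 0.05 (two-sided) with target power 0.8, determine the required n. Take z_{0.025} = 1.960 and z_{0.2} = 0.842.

For a paired (one-sample on differences) test: n = ((z_{α/2} + z_β) / d)².
z_{α/2} + z_β = 1.960 + 0.842 = 2.802.
n = (2.802 / 0.41)² = 6.834² = 46.71.
Round up.

n = 47 pairs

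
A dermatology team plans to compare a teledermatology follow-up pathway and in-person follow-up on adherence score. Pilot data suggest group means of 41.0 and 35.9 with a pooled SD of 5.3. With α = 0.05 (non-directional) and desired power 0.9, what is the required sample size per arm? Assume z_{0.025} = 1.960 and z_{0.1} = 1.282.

n = 23 per group

Cohen's d = |M₁ − M₂| / SD_pooled = |41.0 − 35.9| / 5.3 = 5.1 / 5.3 = 0.962.
For two independent groups with equal n: n = 2·((z_{α/2} + z_β) / d)².
z_{α/2} + z_β = 1.960 + 1.282 = 3.242.
n = 2 × (3.242 / 0.962)² = 2 × 3.370² = 2 × 11.36 = 22.7.
Round up to the next whole participant.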